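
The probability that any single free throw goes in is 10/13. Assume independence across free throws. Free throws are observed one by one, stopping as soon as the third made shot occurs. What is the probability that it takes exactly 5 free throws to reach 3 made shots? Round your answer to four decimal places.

Y = trial on which the third success occurs; negative binomial, r=3, p=0.769231.
P(Y=5) = C(4,2) · p^3 · (1−p)^2
= 6 · 0.45517 · 0.053254 = 0.145438

0.1454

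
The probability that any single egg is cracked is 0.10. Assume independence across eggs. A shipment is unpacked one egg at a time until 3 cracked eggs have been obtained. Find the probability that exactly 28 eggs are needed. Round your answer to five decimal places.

0.02520

Y = trial on which the third success occurs; negative binomial, r=3, p=0.10.
P(Y=28) = C(27,2) · p^3 · (1−p)^25
= 351 · 0.001 · 0.07179 = 0.0251982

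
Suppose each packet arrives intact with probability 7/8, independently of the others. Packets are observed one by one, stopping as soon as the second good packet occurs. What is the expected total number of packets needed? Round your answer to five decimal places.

2.28571

Y = total packets until the second success; negative binomial with r=2, p=0.875.
E[Y] = r / p = 2 / 0.875 = 2.2857143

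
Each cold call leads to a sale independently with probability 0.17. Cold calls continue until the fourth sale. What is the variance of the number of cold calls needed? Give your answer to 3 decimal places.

Y = total cold calls until the fourth success; negative binomial with r=4, p=0.17.
Var(Y) = r(1−p)/p² = 4·0.83 / 0.17² = 114.87889

114.879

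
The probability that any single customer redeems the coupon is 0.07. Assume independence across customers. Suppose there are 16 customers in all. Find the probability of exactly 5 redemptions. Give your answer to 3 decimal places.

0.003

X ~ Binomial(n=16, p=0.07).
P(X=5) = C(16,5) · p^5 · (1−p)^11
= 4368 · 1.6807e-06 · 0.4501 = 0.00330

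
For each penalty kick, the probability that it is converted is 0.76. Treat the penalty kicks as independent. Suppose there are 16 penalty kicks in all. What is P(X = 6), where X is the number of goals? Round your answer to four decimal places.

0.0010

X ~ Binomial(n=16, p=0.76).
P(X=6) = C(16,6) · p^6 · (1−p)^10
= 8008 · 0.1927 · 6.3403e-07 = 0.000978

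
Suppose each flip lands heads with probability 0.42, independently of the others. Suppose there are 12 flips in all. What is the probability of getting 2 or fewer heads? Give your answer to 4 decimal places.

X ~ Binomial(12, 0.42); P(X ≤ 2) = Σ C(12,k) p^k (1−p)^(12−k) over k:
  k=0: C(12,0)·0.42^0·0.58^12 = 0.001449
  k=1: C(12,1)·0.42^1·0.58^11 = 0.012593
  k=2: C(12,2)·0.42^2·0.58^10 = 0.050156
Total = 0.064198

0.0642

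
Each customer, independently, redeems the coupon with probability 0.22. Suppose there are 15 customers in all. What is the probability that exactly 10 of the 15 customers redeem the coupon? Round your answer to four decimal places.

X ~ Binomial(n=15, p=0.22).
P(X=10) = C(15,10) · p^10 · (1−p)^5
= 3003 · 2.656e-07 · 0.28872 = 0.000230

0.0002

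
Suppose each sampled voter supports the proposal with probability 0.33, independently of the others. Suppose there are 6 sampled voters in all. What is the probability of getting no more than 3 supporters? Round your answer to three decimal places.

X ~ Binomial(6, 0.33); P(X ≤ 3) = Σ C(6,k) p^k (1−p)^(6−k) over k:
  k=0: C(6,0)·0.33^0·0.67^6 = 0.09046
  k=1: C(6,1)·0.33^1·0.67^5 = 0.26732
  k=2: C(6,2)·0.33^2·0.67^4 = 0.32917
  k=3: C(6,3)·0.33^3·0.67^3 = 0.21617
Total = 0.90312

0.903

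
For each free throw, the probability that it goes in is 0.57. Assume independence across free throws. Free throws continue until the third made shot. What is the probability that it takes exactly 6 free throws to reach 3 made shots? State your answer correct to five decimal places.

0.14724

Y = trial on which the third success occurs; negative binomial, r=3, p=0.57.
P(Y=6) = C(5,2) · p^3 · (1−p)^3
= 10 · 0.18519 · 0.079507 = 0.1472414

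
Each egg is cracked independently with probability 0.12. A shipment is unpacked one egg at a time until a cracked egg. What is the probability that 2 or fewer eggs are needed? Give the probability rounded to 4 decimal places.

Y = number of eggs to the first success; geometric, p = 0.12.
P(Y ≤ 2) = 1 − (1−p)^2 = 1 − 0.774400 = 0.225600

0.2256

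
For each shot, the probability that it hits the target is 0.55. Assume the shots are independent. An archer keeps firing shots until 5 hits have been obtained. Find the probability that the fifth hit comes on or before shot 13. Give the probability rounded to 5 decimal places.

Finishing within 13 shots ⇔ at least 5 successes in the first 13. With X ~ Binomial(13, 0.55), P(Y ≤ 13) = 1 − P(X ≤ 4).
  k=0: C(13,0)·0.55^0·0.45^13 = 0.0000310
  k=1: C(13,1)·0.55^1·0.45^12 = 0.0004930
  k=2: C(13,2)·0.55^2·0.45^11 = 0.0036154
  k=3: C(13,3)·0.55^3·0.45^10 = 0.0162024
  k=4: C(13,4)·0.55^4·0.45^9 = 0.0495073
1 − 0.0698492 = 0.9301508

0.93015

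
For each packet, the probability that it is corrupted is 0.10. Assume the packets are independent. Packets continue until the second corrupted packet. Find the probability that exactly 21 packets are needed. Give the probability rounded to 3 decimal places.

Y = trial on which the second success occurs; negative binomial, r=2, p=0.10.
P(Y=21) = C(20,1) · p^2 · (1−p)^19
= 20 · 0.01 · 0.13509 = 0.02702

0.027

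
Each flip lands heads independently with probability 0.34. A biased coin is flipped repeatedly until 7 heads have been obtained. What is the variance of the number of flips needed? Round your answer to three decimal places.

Y = total flips until the seventh success; negative binomial with r=7, p=0.34.
Var(Y) = r(1−p)/p² = 7·0.66 / 0.34² = 39.96540

39.965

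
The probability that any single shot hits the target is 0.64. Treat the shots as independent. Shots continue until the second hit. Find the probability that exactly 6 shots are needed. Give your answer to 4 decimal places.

0.0344

Y = trial on which the second success occurs; negative binomial, r=2, p=0.64.
P(Y=6) = C(5,1) · p^2 · (1−p)^4
= 5 · 0.4096 · 0.016796 = 0.034399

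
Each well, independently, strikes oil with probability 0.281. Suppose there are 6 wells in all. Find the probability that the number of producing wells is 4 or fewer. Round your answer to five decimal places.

X ~ Binomial(6, 0.281); P(X ≤ 4) = Σ C(6,k) p^k (1−p)^(6−k) over k:
  k=0: C(6,0)·0.281^0·0.719^6 = 0.1381571
  k=1: C(6,1)·0.281^1·0.719^5 = 0.3239679
  k=2: C(6,2)·0.281^2·0.719^4 = 0.3165333
  k=3: C(6,3)·0.281^3·0.719^3 = 0.1649437
  k=4: C(6,4)·0.281^4·0.719^2 = 0.0483475
Total = 0.9919496

0.99195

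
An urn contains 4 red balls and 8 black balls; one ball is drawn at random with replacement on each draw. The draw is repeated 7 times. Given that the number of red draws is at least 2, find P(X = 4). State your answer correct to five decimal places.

0.17381

X ~ Binomial(7, 0.333333). Want P(X=4 | X≥2) = P(X=4) / P(X≥2).
P(X=4) = C(7,4)·0.333333^4·0.666667^3 = 0.1280293
P(X≥2) = 1 − 0.0585277 − 0.2048468 = 0.7366255
Ratio = 0.1280293 / 0.7366255 = 0.1738051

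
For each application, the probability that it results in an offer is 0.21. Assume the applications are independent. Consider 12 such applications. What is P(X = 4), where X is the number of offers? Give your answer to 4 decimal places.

0.1460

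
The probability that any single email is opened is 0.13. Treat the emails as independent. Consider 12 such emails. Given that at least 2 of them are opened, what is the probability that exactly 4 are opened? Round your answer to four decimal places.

0.0977

X ~ Binomial(12, 0.13). Want P(X=4 | X≥2) = P(X=4) / P(X≥2).
P(X=4) = C(12,4)·0.13^4·0.87^8 = 0.046402
P(X≥2) = 1 − 0.188032 − 0.337160 = 0.474808
Ratio = 0.046402 / 0.474808 = 0.097727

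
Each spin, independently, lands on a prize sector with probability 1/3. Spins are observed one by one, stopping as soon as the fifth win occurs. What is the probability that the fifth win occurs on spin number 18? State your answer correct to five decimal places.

Y = trial on which the fifth success occurs; negative binomial, r=5, p=0.333333.
P(Y=18) = C(17,4) · p^5 · (1−p)^13
= 2380 · 0.0041152 · 0.0051382 = 0.0503251

0.05033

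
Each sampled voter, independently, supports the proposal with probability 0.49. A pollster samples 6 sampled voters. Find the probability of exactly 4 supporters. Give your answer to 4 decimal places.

0.2249

X ~ Binomial(n=6, p=0.49).
P(X=4) = C(6,4) · p^4 · (1−p)^2
= 15 · 0.057648 · 0.2601 = 0.224914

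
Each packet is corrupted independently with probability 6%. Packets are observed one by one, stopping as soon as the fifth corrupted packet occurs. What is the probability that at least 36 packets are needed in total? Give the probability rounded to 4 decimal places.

Needing more than 35 packets ⇔ fewer than 5 successes in the first 35. With X ~ Binomial(35, 0.06), P(Y > 35) = P(X ≤ 4).
  k=0: C(35,0)·0.06^0·0.94^35 = 0.114677
  k=1: C(35,1)·0.06^1·0.94^34 = 0.256192
  k=2: C(35,2)·0.06^2·0.94^33 = 0.277996
  k=3: C(35,3)·0.06^3·0.94^32 = 0.195189
  k=4: C(35,4)·0.06^4·0.94^31 = 0.099671
P(X ≤ 4) = 0.943725

0.9437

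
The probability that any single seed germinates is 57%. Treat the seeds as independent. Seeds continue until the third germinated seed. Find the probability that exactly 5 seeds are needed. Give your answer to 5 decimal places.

0.20545

Y = trial on which the third success occurs; negative binomial, r=3, p=0.57.
P(Y=5) = C(4,2) · p^3 · (1−p)^2
= 6 · 0.18519 · 0.1849 = 0.2054531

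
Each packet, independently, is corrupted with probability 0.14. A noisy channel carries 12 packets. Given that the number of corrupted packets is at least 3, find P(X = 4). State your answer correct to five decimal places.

X ~ Binomial(12, 0.14). Want P(X=4 | X≥3) = P(X=4) / P(X≥3).
P(X=4) = C(12,4)·0.14^4·0.86^8 = 0.0568990
P(X≥3) = 1 − 0.1636746 − 0.3197365 − 0.2862757 = 0.2303131
Ratio = 0.0568990 / 0.2303131 = 0.2470508

0.24705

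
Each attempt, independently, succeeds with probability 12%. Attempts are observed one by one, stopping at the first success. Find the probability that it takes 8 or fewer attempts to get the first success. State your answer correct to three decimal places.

Y = number of attempts to the first success; geometric, p = 0.12.
P(Y ≤ 8) = 1 − (1−p)^8 = 1 − 0.35963 = 0.64037

0.640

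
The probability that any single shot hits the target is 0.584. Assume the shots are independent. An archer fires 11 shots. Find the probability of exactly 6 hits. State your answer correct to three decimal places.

0.228

X ~ Binomial(n=11, p=0.584).
P(X=6) = C(11,6) · p^6 · (1−p)^5
= 462 · 0.039671 · 0.012459 = 0.22834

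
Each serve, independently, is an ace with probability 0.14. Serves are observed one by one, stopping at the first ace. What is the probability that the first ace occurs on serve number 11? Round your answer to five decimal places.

Geometric (trials to first success), p = 0.14.
P(Y = 11) = (1−p)^10 · p = 0.2213 · 0.14 = 0.0309822

0.03098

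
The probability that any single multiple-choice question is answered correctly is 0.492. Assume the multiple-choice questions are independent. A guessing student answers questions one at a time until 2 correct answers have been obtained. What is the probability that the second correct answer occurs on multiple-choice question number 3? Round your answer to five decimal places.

Y = trial on which the second success occurs; negative binomial, r=2, p=0.492.
P(Y=3) = C(2,1) · p^2 · (1−p)^1
= 2 · 0.24206 · 0.508 = 0.2459370

0.24594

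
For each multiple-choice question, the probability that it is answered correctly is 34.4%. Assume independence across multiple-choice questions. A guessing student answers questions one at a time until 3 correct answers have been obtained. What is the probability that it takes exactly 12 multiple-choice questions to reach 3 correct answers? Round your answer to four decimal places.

0.0504

Y = trial on which the third success occurs; negative binomial, r=3, p=0.344.
P(Y=12) = C(11,2) · p^3 · (1−p)^9
= 55 · 0.040708 · 0.022498 = 0.050370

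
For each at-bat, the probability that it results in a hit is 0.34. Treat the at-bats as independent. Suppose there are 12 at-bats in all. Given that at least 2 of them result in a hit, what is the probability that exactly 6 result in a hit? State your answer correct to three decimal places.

X ~ Binomial(12, 0.34). Want P(X=6 | X≥2) = P(X=6) / P(X≥2).
P(X=6) = C(12,6)·0.34^6·0.66^6 = 0.11798
P(X≥2) = 1 − 0.00683 − 0.04223 = 0.95094
Ratio = 0.11798 / 0.95094 = 0.12407

0.124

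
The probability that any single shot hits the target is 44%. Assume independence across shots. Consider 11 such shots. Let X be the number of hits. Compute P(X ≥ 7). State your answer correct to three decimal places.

0.157

X ~ Binomial(11, 0.44); P(X ≥ 7) = Σ C(11,k) p^k (1−p)^(11−k) over k:
  k=7: C(11,7)·0.44^7·0.56^4 = 0.10362
  k=8: C(11,8)·0.44^8·0.56^3 = 0.04071
  k=9: C(11,9)·0.44^9·0.56^2 = 0.01066
  k=10: C(11,10)·0.44^10·0.56^1 = 0.00168
  k=11: C(11,11)·0.44^11·0.56^0 = 0.00012
Total = 0.15678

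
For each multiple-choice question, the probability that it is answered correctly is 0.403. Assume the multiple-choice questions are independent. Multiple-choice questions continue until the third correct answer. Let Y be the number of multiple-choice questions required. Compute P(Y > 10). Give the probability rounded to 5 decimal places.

0.16250

Needing more than 10 multiple-choice questions ⇔ fewer than 3 successes in the first 10. With X ~ Binomial(10, 0.403), P(Y > 10) = P(X ≤ 2).
  k=0: C(10,0)·0.403^0·0.597^10 = 0.0057510
  k=1: C(10,1)·0.403^1·0.597^9 = 0.0388217
  k=2: C(10,2)·0.403^2·0.597^8 = 0.1179281
P(X ≤ 2) = 0.1625007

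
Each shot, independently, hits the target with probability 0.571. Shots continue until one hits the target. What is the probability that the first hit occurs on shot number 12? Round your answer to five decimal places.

Geometric (trials to first success), p = 0.571.
P(Y = 12) = (1−p)^11 · p = 9.058e-05 · 0.571 = 0.0000517

0.00005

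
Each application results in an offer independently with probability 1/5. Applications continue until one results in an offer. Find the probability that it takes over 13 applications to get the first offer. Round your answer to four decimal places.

Y = number of applications to the first success; geometric, p = 0.20.
P(Y > 13) = P(first 13 all fail) = (1−p)^13 = 0.054976

0.0550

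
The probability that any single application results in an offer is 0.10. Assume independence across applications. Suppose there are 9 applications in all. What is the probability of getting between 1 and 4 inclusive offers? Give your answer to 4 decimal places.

0.6117

X ~ Binomial(9, 0.10); P(1 ≤ X ≤ 4) = Σ C(9,k) p^k (1−p)^(9−k) over k:
  k=1: C(9,1)·0.10^1·0.90^8 = 0.387420
  k=2: C(9,2)·0.10^2·0.90^7 = 0.172187
  k=3: C(9,3)·0.10^3·0.90^6 = 0.044641
  k=4: C(9,4)·0.10^4·0.90^5 = 0.007440
Total = 0.611689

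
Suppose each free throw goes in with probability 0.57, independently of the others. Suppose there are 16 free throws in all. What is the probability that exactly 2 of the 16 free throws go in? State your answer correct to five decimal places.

0.00029

X ~ Binomial(n=16, p=0.57).
P(X=2) = C(16,2) · p^2 · (1−p)^14
= 120 · 0.3249 · 7.3885e-06 = 0.0002881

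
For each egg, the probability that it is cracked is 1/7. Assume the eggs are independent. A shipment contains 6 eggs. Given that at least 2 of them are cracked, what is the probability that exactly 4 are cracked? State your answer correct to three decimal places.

X ~ Binomial(6, 0.142857). Want P(X=4 | X≥2) = P(X=4) / P(X≥2).
P(X=4) = C(6,4)·0.142857^4·0.857143^2 = 0.00459
P(X≥2) = 1 − 0.39657 − 0.39657 = 0.20686
Ratio = 0.00459 / 0.20686 = 0.02219

0.022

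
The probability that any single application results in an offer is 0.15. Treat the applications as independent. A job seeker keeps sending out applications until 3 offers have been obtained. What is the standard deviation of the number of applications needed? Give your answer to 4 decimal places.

Y = total applications until the third success; negative binomial with r=3, p=0.15.
SD(Y) = √[r(1−p)/p²] = √(113.333333) = 10.645813

10.6458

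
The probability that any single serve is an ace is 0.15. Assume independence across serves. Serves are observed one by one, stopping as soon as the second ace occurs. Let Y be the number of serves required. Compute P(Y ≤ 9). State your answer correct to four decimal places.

0.4005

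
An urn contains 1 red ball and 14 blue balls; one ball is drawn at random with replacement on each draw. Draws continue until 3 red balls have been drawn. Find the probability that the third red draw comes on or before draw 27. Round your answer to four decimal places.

0.2674

Finishing within 27 draws ⇔ at least 3 successes in the first 27. With X ~ Binomial(27, 0.066667), P(Y ≤ 27) = 1 − P(X ≤ 2).
  k=0: C(27,0)·0.066667^0·0.933333^27 = 0.155236
  k=1: C(27,1)·0.066667^1·0.933333^26 = 0.299384
  k=2: C(27,2)·0.066667^2·0.933333^25 = 0.277999
1 − 0.732620 = 0.267380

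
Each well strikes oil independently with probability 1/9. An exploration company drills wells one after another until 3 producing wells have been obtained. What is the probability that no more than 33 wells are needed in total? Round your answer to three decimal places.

0.726

Finishing within 33 wells ⇔ at least 3 successes in the first 33. With X ~ Binomial(33, 0.111111), P(Y ≤ 33) = 1 − P(X ≤ 2).
  k=0: C(33,0)·0.111111^0·0.888889^33 = 0.02051
  k=1: C(33,1)·0.111111^1·0.888889^32 = 0.08460
  k=2: C(33,2)·0.111111^2·0.888889^31 = 0.16921
1 − 0.27432 = 0.72568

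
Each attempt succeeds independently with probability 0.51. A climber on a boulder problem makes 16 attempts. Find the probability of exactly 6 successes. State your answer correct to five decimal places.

0.11244

X ~ Binomial(n=16, p=0.51).
P(X=6) = C(16,6) · p^6 · (1−p)^10
= 8008 · 0.017596 · 0.00079792 = 0.1124361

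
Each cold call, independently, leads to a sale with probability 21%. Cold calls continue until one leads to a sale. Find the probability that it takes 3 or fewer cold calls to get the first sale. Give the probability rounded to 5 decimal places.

Y = number of cold calls to the first success; geometric, p = 0.21.
P(Y ≤ 3) = 1 − (1−p)^3 = 1 − 0.4930390 = 0.5069610

0.50696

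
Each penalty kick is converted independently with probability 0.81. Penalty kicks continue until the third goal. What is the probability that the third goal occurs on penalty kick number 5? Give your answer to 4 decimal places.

0.1151

Y = trial on which the third success occurs; negative binomial, r=3, p=0.81.
P(Y=5) = C(4,2) · p^3 · (1−p)^2
= 6 · 0.53144 · 0.0361 = 0.115110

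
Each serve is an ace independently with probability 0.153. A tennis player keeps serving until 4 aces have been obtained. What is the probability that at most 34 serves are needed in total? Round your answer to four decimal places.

0.7855

Finishing within 34 serves ⇔ at least 4 successes in the first 34. With X ~ Binomial(34, 0.153), P(Y ≤ 34) = 1 − P(X ≤ 3).
  k=0: C(34,0)·0.153^0·0.847^34 = 0.003532
  k=1: C(34,1)·0.153^1·0.847^33 = 0.021693
  k=2: C(34,2)·0.153^2·0.847^32 = 0.064657
  k=3: C(34,3)·0.153^3·0.847^31 = 0.124581
1 − 0.214463 = 0.785537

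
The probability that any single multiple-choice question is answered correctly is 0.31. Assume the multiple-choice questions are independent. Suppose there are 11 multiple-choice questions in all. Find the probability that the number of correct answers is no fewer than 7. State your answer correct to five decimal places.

0.02596

X ~ Binomial(11, 0.31); P(X ≥ 7) = Σ C(11,k) p^k (1−p)^(11−k) over k:
  k=7: C(11,7)·0.31^7·0.69^4 = 0.0205798
  k=8: C(11,8)·0.31^8·0.69^3 = 0.0046230
  k=9: C(11,9)·0.31^9·0.69^2 = 0.0006923
  k=10: C(11,10)·0.31^10·0.69^1 = 0.0000622
  k=11: C(11,11)·0.31^11·0.69^0 = 0.0000025
Total = 0.0259599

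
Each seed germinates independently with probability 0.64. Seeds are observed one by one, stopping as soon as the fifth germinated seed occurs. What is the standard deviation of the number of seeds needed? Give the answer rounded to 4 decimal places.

Y = total seeds until the fifth success; negative binomial with r=5, p=0.64.
SD(Y) = √[r(1−p)/p²] = √(4.394531) = 2.096314

2.0963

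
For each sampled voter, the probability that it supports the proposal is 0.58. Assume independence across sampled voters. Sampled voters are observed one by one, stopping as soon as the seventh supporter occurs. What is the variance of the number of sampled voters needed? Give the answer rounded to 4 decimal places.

Y = total sampled voters until the seventh success; negative binomial with r=7, p=0.58.
Var(Y) = r(1−p)/p² = 7·0.42 / 0.58² = 8.739596

8.7396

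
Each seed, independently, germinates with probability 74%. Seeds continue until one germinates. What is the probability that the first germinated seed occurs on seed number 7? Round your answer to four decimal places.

0.0002

Geometric (trials to first success), p = 0.74.
P(Y = 7) = (1−p)^6 · p = 0.00030892 · 0.74 = 0.000229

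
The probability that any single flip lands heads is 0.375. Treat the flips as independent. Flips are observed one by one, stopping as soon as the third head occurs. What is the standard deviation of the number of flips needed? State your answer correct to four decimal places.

Y = total flips until the third success; negative binomial with r=3, p=0.375.
SD(Y) = √[r(1−p)/p²] = √(13.333333) = 3.651484

3.6515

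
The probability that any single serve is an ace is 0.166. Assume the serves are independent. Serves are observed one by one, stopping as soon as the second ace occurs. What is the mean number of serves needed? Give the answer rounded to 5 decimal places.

12.04819

Y = total serves until the second success; negative binomial with r=2, p=0.166.
E[Y] = r / p = 2 / 0.166 = 12.0481928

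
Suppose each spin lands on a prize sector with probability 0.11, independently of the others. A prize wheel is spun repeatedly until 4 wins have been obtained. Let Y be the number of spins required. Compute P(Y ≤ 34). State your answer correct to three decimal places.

0.523

Finishing within 34 spins ⇔ at least 4 successes in the first 34. With X ~ Binomial(34, 0.11), P(Y ≤ 34) = 1 − P(X ≤ 3).
  k=0: C(34,0)·0.11^0·0.89^34 = 0.01902
  k=1: C(34,1)·0.11^1·0.89^33 = 0.07994
  k=2: C(34,2)·0.11^2·0.89^32 = 0.16302
  k=3: C(34,3)·0.11^3·0.89^31 = 0.21491
1 − 0.47688 = 0.52312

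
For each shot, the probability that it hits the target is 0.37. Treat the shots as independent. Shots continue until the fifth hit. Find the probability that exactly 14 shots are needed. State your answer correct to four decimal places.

Y = trial on which the fifth success occurs; negative binomial, r=5, p=0.37.
P(Y=14) = C(13,4) · p^5 · (1−p)^9
= 715 · 0.0069344 · 0.015634 = 0.077514

0.0775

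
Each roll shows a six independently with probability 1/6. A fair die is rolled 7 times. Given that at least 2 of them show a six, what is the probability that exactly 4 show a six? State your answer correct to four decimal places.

0.0473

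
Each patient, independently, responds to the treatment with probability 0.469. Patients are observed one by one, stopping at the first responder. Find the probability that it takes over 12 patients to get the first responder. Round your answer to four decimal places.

Y = number of patients to the first success; geometric, p = 0.469.
P(Y > 12) = P(first 12 all fail) = (1−p)^12 = 0.000502

0.0005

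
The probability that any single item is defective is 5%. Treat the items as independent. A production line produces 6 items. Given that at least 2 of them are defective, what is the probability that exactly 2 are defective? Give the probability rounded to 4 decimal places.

0.9320

X ~ Binomial(6, 0.05). Want P(X=2 | X≥2) = P(X=2) / P(X≥2).
P(X=2) = C(6,2)·0.05^2·0.95^4 = 0.030544
P(X≥2) = 1 − 0.735092 − 0.232134 = 0.032774
Ratio = 0.030544 / 0.032774 = 0.931963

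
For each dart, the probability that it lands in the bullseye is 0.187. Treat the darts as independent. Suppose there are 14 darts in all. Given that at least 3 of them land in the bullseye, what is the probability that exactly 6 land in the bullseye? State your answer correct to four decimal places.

0.0488

X ~ Binomial(14, 0.187). Want P(X=6 | X≥3) = P(X=6) / P(X≥3).
P(X=6) = C(14,6)·0.187^6·0.813^8 = 0.024509
P(X≥3) = 1 − 0.055115 − 0.177479 − 0.265345 = 0.502061
Ratio = 0.024509 / 0.502061 = 0.048817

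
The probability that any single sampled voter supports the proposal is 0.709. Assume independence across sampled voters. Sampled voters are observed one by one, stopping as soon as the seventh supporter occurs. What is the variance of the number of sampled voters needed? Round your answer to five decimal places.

Y = total sampled voters until the seventh success; negative binomial with r=7, p=0.709.
Var(Y) = r(1−p)/p² = 7·0.291 / 0.709² = 4.0522717

4.05227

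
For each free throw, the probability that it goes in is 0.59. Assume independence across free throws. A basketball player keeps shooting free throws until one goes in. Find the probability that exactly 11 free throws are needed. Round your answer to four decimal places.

Geometric (trials to first success), p = 0.59.
P(Y = 11) = (1−p)^10 · p = 0.00013423 · 0.59 = 0.000079

0.0001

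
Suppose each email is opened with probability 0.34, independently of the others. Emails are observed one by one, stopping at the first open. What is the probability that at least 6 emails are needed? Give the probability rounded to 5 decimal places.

Y = number of emails to the first success; geometric, p = 0.34.
P(Y > 5) = P(first 5 all fail) = (1−p)^5 = 0.1252333

0.12523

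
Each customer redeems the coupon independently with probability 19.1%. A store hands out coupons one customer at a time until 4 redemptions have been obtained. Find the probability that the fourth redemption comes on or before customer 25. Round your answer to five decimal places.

0.73070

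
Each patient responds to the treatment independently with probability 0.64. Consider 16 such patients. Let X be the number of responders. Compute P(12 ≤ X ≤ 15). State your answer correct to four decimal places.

0.2605

X ~ Binomial(16, 0.64); P(12 ≤ X ≤ 15) = Σ C(16,k) p^k (1−p)^(16−k) over k:
  k=12: C(16,12)·0.64^12·0.36^4 = 0.144358
  k=13: C(16,13)·0.64^13·0.36^3 = 0.078965
  k=14: C(16,14)·0.64^14·0.36^2 = 0.030082
  k=15: C(16,15)·0.64^15·0.36^1 = 0.007131
Total = 0.260536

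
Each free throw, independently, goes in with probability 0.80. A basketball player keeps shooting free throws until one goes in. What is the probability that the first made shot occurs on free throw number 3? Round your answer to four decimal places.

0.0320

Geometric (trials to first success), p = 0.80.
P(Y = 3) = (1−p)^2 · p = 0.04 · 0.80 = 0.032000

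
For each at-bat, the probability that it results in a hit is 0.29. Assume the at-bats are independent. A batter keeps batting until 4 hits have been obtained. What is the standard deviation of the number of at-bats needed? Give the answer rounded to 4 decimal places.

5.8111

Y = total at-bats until the fourth success; negative binomial with r=4, p=0.29.
SD(Y) = √[r(1−p)/p²] = √(33.769322) = 5.811138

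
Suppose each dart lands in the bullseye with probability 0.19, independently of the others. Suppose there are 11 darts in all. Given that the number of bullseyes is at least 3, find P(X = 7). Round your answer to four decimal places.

X ~ Binomial(11, 0.19). Want P(X=7 | X≥3) = P(X=7) / P(X≥3).
P(X=7) = C(11,7)·0.19^7·0.81^4 = 0.001270
P(X≥3) = 1 − 0.098477 − 0.254095 − 0.298013 = 0.349415
Ratio = 0.001270 / 0.349415 = 0.003634

0.0036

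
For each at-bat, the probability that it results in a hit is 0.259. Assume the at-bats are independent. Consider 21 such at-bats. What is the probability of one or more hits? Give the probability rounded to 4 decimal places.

0.9982

P(at least one) = 1 − P(none) = 1 − (1 − 0.259)^21
= 1 − 0.001846 = 0.998154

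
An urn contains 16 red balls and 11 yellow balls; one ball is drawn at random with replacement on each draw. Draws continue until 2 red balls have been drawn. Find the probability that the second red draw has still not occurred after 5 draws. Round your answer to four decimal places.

0.0929

Needing more than 5 draws ⇔ fewer than 2 successes in the first 5. With X ~ Binomial(5, 0.592593), P(Y > 5) = P(X ≤ 1).
  k=0: C(5,0)·0.592593^0·0.407407^5 = 0.011224
  k=1: C(5,1)·0.592593^1·0.407407^4 = 0.081629
P(X ≤ 1) = 0.092852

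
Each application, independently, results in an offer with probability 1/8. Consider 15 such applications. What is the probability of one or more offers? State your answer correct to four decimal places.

P(at least one) = 1 − P(none) = 1 − (1 − 0.125)^15
= 1 − 0.134934 = 0.865066

0.8651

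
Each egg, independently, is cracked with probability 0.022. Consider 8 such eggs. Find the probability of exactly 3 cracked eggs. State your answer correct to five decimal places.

X ~ Binomial(n=8, p=0.022).
P(X=3) = C(8,3) · p^3 · (1−p)^5
= 56 · 1.0648e-05 · 0.89473 = 0.0005335

0.00053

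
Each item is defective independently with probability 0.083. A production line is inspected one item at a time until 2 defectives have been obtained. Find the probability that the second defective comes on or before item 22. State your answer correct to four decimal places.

0.5554

Finishing within 22 items ⇔ at least 2 successes in the first 22. With X ~ Binomial(22, 0.083), P(Y ≤ 22) = 1 − P(X ≤ 1).
  k=0: C(22,0)·0.083^0·0.917^22 = 0.148636
  k=1: C(22,1)·0.083^1·0.917^21 = 0.295976
1 − 0.444613 = 0.555387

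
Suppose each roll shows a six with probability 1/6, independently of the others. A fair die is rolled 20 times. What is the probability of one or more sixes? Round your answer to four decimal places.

P(at least one) = 1 − P(none) = 1 − (1 − 0.166667)^20
= 1 − 0.026084 = 0.973916

0.9739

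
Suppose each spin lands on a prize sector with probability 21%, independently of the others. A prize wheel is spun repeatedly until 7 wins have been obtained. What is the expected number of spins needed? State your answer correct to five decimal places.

33.33333

Y = total spins until the seventh success; negative binomial with r=7, p=0.21.
E[Y] = r / p = 7 / 0.21 = 33.3333333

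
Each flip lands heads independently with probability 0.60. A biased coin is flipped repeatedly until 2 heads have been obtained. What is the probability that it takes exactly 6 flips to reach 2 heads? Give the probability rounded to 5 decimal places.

0.04608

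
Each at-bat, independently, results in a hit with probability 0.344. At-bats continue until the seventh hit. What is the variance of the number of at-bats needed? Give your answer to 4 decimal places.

38.8048

Y = total at-bats until the seventh success; negative binomial with r=7, p=0.344.
Var(Y) = r(1−p)/p² = 7·0.656 / 0.344² = 38.804759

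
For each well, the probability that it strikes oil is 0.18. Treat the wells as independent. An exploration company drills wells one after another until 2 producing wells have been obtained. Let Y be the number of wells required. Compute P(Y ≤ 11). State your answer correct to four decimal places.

0.6151

Finishing within 11 wells ⇔ at least 2 successes in the first 11. With X ~ Binomial(11, 0.18), P(Y ≤ 11) = 1 − P(X ≤ 1).
  k=0: C(11,0)·0.18^0·0.82^11 = 0.112707
  k=1: C(11,1)·0.18^1·0.82^10 = 0.272147
1 − 0.384854 = 0.615146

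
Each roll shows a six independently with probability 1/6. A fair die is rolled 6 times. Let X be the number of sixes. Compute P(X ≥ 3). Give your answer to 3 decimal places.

0.062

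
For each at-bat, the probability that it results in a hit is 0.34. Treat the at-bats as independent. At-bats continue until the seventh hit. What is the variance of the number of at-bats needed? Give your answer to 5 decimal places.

39.96540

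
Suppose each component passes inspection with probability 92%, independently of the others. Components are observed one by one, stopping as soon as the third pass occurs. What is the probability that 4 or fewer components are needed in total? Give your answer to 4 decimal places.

Finishing within 4 components ⇔ at least 3 successes in the first 4. With X ~ Binomial(4, 0.92), P(Y ≤ 4) = 1 − P(X ≤ 2).
  k=0: C(4,0)·0.92^0·0.08^4 = 0.000041
  k=1: C(4,1)·0.92^1·0.08^3 = 0.001884
  k=2: C(4,2)·0.92^2·0.08^2 = 0.032502
1 − 0.034427 = 0.965573

0.9656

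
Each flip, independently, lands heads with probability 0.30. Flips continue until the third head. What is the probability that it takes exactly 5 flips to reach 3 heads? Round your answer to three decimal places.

0.079

Y = trial on which the third success occurs; negative binomial, r=3, p=0.30.
P(Y=5) = C(4,2) · p^3 · (1−p)^2
= 6 · 0.027 · 0.49 = 0.07938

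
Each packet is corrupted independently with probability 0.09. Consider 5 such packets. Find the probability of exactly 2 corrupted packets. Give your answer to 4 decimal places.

X ~ Binomial(n=5, p=0.09).
P(X=2) = C(5,2) · p^2 · (1−p)^3
= 10 · 0.0081 · 0.75357 = 0.061039

0.0610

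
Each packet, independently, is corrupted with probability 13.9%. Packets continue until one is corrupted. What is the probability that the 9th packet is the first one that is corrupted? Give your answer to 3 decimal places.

Geometric (trials to first success), p = 0.139.
P(Y = 9) = (1−p)^8 · p = 0.30201 · 0.139 = 0.04198

0.042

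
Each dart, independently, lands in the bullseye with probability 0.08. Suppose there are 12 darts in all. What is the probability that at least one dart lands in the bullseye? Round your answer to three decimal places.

P(at least one) = 1 − P(none) = 1 − (1 − 0.08)^12
= 1 − 0.36767 = 0.63233

0.632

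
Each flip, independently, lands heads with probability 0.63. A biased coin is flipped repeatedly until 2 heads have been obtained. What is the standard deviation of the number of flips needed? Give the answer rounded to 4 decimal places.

Y = total flips until the second success; negative binomial with r=2, p=0.63.
SD(Y) = √[r(1−p)/p²] = √(1.864449) = 1.365448

1.3654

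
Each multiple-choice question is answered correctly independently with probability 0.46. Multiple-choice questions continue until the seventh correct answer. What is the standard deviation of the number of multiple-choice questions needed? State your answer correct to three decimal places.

4.227

Y = total multiple-choice questions until the seventh success; negative binomial with r=7, p=0.46.
SD(Y) = √[r(1−p)/p²] = √(17.86389) = 4.22657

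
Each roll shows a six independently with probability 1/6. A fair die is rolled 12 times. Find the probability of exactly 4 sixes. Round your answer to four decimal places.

0.0888

X ~ Binomial(n=12, p=0.166667).
P(X=4) = C(12,4) · p^4 · (1−p)^8
= 495 · 0.0007716 · 0.23257 = 0.088828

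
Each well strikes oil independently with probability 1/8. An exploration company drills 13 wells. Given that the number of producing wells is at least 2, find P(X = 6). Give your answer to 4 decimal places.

0.0052

X ~ Binomial(13, 0.125). Want P(X=6 | X≥2) = P(X=6) / P(X≥2).
P(X=6) = C(13,6)·0.125^6·0.875^7 = 0.002571
P(X≥2) = 1 − 0.176240 − 0.327303 = 0.496457
Ratio = 0.002571 / 0.496457 = 0.005178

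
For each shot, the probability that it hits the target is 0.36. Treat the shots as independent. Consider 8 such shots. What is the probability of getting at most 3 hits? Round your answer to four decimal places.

X ~ Binomial(8, 0.36); P(X ≤ 3) = Σ C(8,k) p^k (1−p)^(8−k) over k:
  k=0: C(8,0)·0.36^0·0.64^8 = 0.028147
  k=1: C(8,1)·0.36^1·0.64^7 = 0.126664
  k=2: C(8,2)·0.36^2·0.64^6 = 0.249369
  k=3: C(8,3)·0.36^3·0.64^5 = 0.280540
Total = 0.684721

0.6847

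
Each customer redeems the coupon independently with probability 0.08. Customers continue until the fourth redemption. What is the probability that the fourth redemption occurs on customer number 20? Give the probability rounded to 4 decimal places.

Y = trial on which the fourth success occurs; negative binomial, r=4, p=0.08.
P(Y=20) = C(19,3) · p^4 · (1−p)^16
= 969 · 4.096e-05 · 0.26339 = 0.010454

0.0105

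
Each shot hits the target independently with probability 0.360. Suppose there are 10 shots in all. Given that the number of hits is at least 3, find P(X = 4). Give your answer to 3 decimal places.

0.319

X ~ Binomial(10, 0.36). Want P(X=4 | X≥3) = P(X=4) / P(X≥3).
P(X=4) = C(10,4)·0.36^4·0.64^6 = 0.24239
P(X≥3) = 1 − 0.01153 − 0.06485 − 0.16416 = 0.75946
Ratio = 0.24239 / 0.75946 = 0.31916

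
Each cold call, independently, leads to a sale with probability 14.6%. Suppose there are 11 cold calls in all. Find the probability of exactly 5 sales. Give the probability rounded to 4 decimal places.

0.0119

X ~ Binomial(n=11, p=0.146).
P(X=5) = C(11,5) · p^5 · (1−p)^6
= 462 · 6.6338e-05 · 0.38792 = 0.011889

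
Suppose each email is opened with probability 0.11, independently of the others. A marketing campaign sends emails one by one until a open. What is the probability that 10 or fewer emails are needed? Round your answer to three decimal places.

Y = number of emails to the first success; geometric, p = 0.11.
P(Y ≤ 10) = 1 − (1−p)^10 = 1 − 0.31182 = 0.68818

0.688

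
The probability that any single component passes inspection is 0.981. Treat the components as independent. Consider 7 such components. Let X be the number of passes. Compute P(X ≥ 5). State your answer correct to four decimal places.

0.9998

X ~ Binomial(7, 0.981); P(X ≥ 5) = Σ C(7,k) p^k (1−p)^(7−k) over k:
  k=5: C(7,5)·0.981^5·0.019^2 = 0.006888
  k=6: C(7,6)·0.981^6·0.019^1 = 0.118540
  k=7: C(7,7)·0.981^7·0.019^0 = 0.874345
Total = 0.999773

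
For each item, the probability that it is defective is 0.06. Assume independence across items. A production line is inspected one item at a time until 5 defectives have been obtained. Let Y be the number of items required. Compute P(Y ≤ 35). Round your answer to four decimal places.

Finishing within 35 items ⇔ at least 5 successes in the first 35. With X ~ Binomial(35, 0.06), P(Y ≤ 35) = 1 − P(X ≤ 4).
  k=0: C(35,0)·0.06^0·0.94^35 = 0.114677
  k=1: C(35,1)·0.06^1·0.94^34 = 0.256192
  k=2: C(35,2)·0.06^2·0.94^33 = 0.277996
  k=3: C(35,3)·0.06^3·0.94^32 = 0.195189
  k=4: C(35,4)·0.06^4·0.94^31 = 0.099671
1 − 0.943725 = 0.056275

0.0563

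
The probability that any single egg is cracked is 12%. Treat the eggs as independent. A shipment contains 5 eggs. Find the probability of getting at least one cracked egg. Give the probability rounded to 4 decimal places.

P(at least one) = 1 − P(none) = 1 − (1 − 0.12)^5
= 1 − 0.527732 = 0.472268

0.4723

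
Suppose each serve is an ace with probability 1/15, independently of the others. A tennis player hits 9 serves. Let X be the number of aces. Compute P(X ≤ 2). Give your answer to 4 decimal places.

0.9817

X ~ Binomial(9, 0.066667); P(X ≤ 2) = Σ C(9,k) p^k (1−p)^(9−k) over k:
  k=0: C(9,0)·0.066667^0·0.933333^9 = 0.537441
  k=1: C(9,1)·0.066667^1·0.933333^8 = 0.345498
  k=2: C(9,2)·0.066667^2·0.933333^7 = 0.098714
Total = 0.981653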